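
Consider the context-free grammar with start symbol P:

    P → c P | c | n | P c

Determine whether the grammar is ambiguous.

Witness: c c

Derivation 1: P ⇒ c P ⇒ c c
Derivation 2: P ⇒ P c ⇒ c c

Two distinct leftmost derivations for the same string.

Ambiguous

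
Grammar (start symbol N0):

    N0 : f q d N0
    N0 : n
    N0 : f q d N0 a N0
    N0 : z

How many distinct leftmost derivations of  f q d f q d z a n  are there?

Parse trees for f q d f q d z a n:
  [N0 f q d [N0 f q d [N0 z] a [N0 n]]]
  [N0 f q d [N0 f q d [N0 z]] a [N0 n]]

2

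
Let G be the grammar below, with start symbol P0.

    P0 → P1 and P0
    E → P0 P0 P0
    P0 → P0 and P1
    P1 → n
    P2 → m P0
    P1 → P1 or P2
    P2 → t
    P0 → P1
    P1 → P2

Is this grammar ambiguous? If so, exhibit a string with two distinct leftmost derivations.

Witness: n and n

Derivation 1: P0 ⇒ P1 and P0 ⇒ n and P0 ⇒ n and P1 ⇒ n and n
Derivation 2: P0 ⇒ P0 and P1 ⇒ P1 and P1 ⇒ n and P1 ⇒ n and n

Two distinct leftmost derivations for the same string.

Ambiguous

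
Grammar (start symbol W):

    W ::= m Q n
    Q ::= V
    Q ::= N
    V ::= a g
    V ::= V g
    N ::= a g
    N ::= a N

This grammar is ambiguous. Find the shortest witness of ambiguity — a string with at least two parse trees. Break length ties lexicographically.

m a g n

length 4: m a g n has 2 parse trees

Two derivations of m a g n:
  W ⇒ m Q n ⇒ m V n ⇒ m a g n
  W ⇒ m Q n ⇒ m N n ⇒ m a g n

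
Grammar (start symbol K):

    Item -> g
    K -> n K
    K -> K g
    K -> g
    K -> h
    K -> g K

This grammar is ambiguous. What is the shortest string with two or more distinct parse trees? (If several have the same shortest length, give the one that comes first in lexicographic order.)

g g

length 1: no string has ≥2 trees
length 2: g g has 2 parse trees

Two derivations of g g:
  K ⇒ K g ⇒ g g
  K ⇒ g K ⇒ g g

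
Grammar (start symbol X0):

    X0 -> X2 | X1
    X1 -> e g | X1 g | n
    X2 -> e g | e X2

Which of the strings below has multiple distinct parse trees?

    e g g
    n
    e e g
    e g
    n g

e g g: 1 tree
n: 1 tree
e e g: 1 tree
e g: 2 trees
n g: 1 tree

e g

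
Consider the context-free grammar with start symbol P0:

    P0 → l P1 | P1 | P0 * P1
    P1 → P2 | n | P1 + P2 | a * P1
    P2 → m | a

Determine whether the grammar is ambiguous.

Ambiguous

Witness: a * a

Derivation 1: P0 ⇒ P1 ⇒ a * P1 ⇒ a * P2 ⇒ a * a
Derivation 2: P0 ⇒ P0 * P1 ⇒ P1 * P1 ⇒ P2 * P1 ⇒ a * P1 ⇒ a * P2 ⇒ a * a

Two distinct leftmost derivations for the same string.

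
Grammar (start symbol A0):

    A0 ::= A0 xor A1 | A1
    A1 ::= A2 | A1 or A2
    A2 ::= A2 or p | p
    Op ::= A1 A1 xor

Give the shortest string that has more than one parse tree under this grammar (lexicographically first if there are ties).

length 1: no string has ≥2 trees
length 3: p or p has 2 parse trees

Two derivations of p or p:
  A0 ⇒ A1 ⇒ A2 ⇒ A2 or p ⇒ p or p
  A0 ⇒ A1 ⇒ A1 or A2 ⇒ A2 or A2 ⇒ p or A2 ⇒ p or p

p or p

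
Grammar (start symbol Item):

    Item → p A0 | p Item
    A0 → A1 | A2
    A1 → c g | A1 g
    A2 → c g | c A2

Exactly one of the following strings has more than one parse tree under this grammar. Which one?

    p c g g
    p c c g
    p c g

p c g g: 1 tree
p c c g: 1 tree
p c g: 2 trees

p c g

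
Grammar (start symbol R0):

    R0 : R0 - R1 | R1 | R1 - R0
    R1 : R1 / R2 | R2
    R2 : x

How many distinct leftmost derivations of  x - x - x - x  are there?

Parse trees for x - x - x - x:
  [R0 [R0 [R0 [R0 [R1 [R2 x]]] - [R1 [R2 x]]] - [R1 [R2 x]]] - [R1 [R2 x]]]
  [R0 [R0 [R0 [R1 [R2 x]] - [R0 [R1 [R2 x]]]] - [R1 [R2 x]]] - [R1 [R2 x]]]
  [R0 [R0 [R1 [R2 x]] - [R0 [R0 [R1 [R2 x]]] - [R1 [R2 x]]]] - [R1 [R2 x]]]
  [R0 [R0 [R1 [R2 x]] - [R0 [R1 [R2 x]] - [R0 [R1 [R2 x]]]]] - [R1 [R2 x]]]
  [R0 [R1 [R2 x]] - [R0 [R0 [R0 [R1 [R2 x]]] - [R1 [R2 x]]] - [R1 [R2 x]]]]
  [R0 [R1 [R2 x]] - [R0 [R0 [R1 [R2 x]] - [R0 [R1 [R2 x]]]] - [R1 [R2 x]]]]
  [R0 [R1 [R2 x]] - [R0 [R1 [R2 x]] - [R0 [R0 [R1 [R2 x]]] - [R1 [R2 x]]]]]
  [R0 [R1 [R2 x]] - [R0 [R1 [R2 x]] - [R0 [R1 [R2 x]] - [R0 [R1 [R2 x]]]]]]

8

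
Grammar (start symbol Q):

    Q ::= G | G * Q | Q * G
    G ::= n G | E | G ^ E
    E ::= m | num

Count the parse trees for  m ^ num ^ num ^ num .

Parse trees for m ^ num ^ num ^ num:
  [Q [G [G [G [G [E m]] ^ [E num]] ^ [E num]] ^ [E num]]]

1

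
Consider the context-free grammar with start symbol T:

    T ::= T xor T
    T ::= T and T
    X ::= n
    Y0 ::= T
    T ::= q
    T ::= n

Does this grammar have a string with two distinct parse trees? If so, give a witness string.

Witness: n and n and n

Derivation 1: T ⇒ T and T ⇒ T and T and T ⇒ n and T and T ⇒ n and n and T ⇒ n and n and n
Derivation 2: T ⇒ T and T ⇒ n and T ⇒ n and T and T ⇒ n and n and T ⇒ n and n and n

Two distinct leftmost derivations for the same string.

Ambiguous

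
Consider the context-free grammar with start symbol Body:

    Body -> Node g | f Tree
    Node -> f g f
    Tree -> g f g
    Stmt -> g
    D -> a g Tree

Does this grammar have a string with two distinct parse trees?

Ambiguous

Witness: f g f g

Derivation 1: Body ⇒ Node g ⇒ f g f g
Derivation 2: Body ⇒ f Tree ⇒ f g f g

Two distinct leftmost derivations for the same string.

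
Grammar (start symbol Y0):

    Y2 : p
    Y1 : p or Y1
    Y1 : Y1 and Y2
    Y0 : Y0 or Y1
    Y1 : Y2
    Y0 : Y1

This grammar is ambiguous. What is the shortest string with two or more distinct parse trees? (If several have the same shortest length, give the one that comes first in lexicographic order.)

p or p

length 1: no string has ≥2 trees
length 3: p or p has 2 parse trees

Two derivations of p or p:
  Y0 ⇒ Y0 or Y1 ⇒ Y1 or Y1 ⇒ Y2 or Y1 ⇒ p or Y1 ⇒ p or Y2 ⇒ p or p
  Y0 ⇒ Y1 ⇒ p or Y1 ⇒ p or Y2 ⇒ p or p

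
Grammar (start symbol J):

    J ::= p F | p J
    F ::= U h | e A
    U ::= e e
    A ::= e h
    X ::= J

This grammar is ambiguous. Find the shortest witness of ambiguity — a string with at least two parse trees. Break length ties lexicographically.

p e e h

length 4: p e e h has 2 parse trees

Two derivations of p e e h:
  J ⇒ p F ⇒ p U h ⇒ p e e h
  J ⇒ p F ⇒ p e A ⇒ p e e h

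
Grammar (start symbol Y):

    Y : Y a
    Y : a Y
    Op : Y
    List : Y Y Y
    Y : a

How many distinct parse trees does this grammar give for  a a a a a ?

Parse trees for a a a a a (showing first 6 of 16):
  [Y [Y [Y [Y [Y a] a] a] a] a]
  [Y [Y [Y [Y a [Y a]] a] a] a]
  [Y [Y [Y a [Y [Y a] a]] a] a]
  [Y [Y [Y a [Y a [Y a]]] a] a]
  [Y [Y a [Y [Y [Y a] a] a]] a]
  [Y [Y a [Y [Y a [Y a]] a]] a]

16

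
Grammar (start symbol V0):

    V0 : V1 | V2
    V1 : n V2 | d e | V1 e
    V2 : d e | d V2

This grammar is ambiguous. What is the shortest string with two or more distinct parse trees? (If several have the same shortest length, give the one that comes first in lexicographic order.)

d e

length 2: d e has 2 parse trees

Two derivations of d e:
  V0 ⇒ V1 ⇒ d e
  V0 ⇒ V2 ⇒ d e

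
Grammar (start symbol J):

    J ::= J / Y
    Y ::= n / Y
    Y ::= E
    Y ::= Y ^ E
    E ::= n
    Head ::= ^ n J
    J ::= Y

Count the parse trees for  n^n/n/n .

2

Parse trees for n^n/n/n:
  [J [J [Y [Y [E n]] ^ [E n]]] / [Y n / [Y [E n]]]]
  [J [J [J [Y [Y [E n]] ^ [E n]]] / [Y [E n]]] / [Y [E n]]]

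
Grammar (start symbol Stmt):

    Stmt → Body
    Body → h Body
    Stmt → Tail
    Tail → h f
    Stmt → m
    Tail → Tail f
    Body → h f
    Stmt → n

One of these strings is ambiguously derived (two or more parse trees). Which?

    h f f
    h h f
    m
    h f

h f f: 1 tree
h h f: 1 tree
m: 1 tree
h f: 2 trees

h f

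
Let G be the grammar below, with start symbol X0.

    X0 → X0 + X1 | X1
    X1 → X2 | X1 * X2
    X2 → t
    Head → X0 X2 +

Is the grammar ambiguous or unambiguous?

Only X0, X1, X2 are reachable from X0; ignoring the rest: X0 → X0 + X1 | X1  ;  X1 → X1 * X2 | X2  — a left-associative chain with X2 at the bottom. Each string factors uniquely by precedence.

Unambiguous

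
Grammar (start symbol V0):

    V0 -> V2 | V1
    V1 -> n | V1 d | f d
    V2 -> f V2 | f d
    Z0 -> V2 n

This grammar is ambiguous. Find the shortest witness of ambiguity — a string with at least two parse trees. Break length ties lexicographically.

f d

length 1: no string has ≥2 trees
length 2: f d has 2 parse trees

Two derivations of f d:
  V0 ⇒ V2 ⇒ f d
  V0 ⇒ V1 ⇒ f d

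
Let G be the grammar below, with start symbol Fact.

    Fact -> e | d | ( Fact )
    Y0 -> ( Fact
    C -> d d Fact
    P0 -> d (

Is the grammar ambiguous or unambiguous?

(Y0, C, P0 are unreachable from Fact, so their rules don't affect L(Fact).) L(Fact) is { openⁿ atom closeⁿ : n ≥ 0 }. The bracket depth fixes n, and the derivation is forced at every step.

Unambiguous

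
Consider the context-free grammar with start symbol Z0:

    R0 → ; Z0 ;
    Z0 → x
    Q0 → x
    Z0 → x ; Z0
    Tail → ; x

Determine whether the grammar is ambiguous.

(R0, Q0, Tail are unreachable from Z0, so their rules don't affect L(Z0).) The reachable grammar is A → atom sep A | atom. Each atom is followed by either the separator (recurse) or end-of-string (stop) — no choice point.

Unambiguous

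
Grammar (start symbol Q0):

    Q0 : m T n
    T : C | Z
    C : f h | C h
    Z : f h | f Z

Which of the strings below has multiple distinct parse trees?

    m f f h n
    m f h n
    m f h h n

m f f h n: 1 tree
m f h n: 2 trees
m f h h n: 1 tree

m f h n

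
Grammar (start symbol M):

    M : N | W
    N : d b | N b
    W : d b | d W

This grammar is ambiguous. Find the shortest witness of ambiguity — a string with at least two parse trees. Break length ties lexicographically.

d b

length 2: d b has 2 parse trees

Two derivations of d b:
  M ⇒ N ⇒ d b
  M ⇒ W ⇒ d b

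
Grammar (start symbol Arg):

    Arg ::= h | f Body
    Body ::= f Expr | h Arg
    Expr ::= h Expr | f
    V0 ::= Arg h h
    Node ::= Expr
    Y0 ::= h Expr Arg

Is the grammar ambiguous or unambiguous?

Only Arg, Body, Expr are reachable from Arg; ignoring the rest: Restricted to the reachable nonterminals, every rule has the form A → t or A → t B, and no two rules for the same A share a first terminal. The grammar encodes a DFA — one run per string.

Unambiguous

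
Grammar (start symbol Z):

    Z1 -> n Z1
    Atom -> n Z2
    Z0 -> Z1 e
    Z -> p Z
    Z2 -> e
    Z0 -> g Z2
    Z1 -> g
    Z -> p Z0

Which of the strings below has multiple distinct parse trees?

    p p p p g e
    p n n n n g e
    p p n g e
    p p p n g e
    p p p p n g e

p p p p g e

p p p p g e: 2 trees
p n n n n g e: 1 tree
p p n g e: 1 tree
p p p n g e: 1 tree
p p p p n g e: 1 tree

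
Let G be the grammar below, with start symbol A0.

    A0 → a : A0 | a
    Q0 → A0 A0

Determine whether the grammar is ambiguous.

(Q0 is unreachable from A0, so its rules don't affect L(A0).) Right-recursive list with a separator: after each atom, whether the separator follows determines the rule. One parse per string.

Unambiguous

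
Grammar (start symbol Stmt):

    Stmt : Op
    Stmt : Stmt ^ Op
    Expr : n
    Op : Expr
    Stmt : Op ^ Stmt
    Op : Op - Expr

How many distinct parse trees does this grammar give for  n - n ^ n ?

Parse trees for n - n ^ n:
  [Stmt [Stmt [Op [Op [Expr n]] - [Expr n]]] ^ [Op [Expr n]]]
  [Stmt [Op [Op [Expr n]] - [Expr n]] ^ [Stmt [Op [Expr n]]]]

2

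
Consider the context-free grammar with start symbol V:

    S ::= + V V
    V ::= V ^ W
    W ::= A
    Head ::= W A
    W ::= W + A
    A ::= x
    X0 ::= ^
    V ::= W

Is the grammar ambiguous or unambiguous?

Only V, W, A are reachable from V; ignoring the rest: The grammar is stratified — V handles '^' (left-recursive), W handles '+', A atoms. Each operator has a fixed associativity and precedence level, so every string has one parse.

Unambiguous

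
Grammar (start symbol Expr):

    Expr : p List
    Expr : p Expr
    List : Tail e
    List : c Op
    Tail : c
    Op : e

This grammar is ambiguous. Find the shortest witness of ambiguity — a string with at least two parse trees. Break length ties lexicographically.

p c e

length 3: p c e has 2 parse trees

Two derivations of p c e:
  Expr ⇒ p List ⇒ p Tail e ⇒ p c e
  Expr ⇒ p List ⇒ p c Op ⇒ p c e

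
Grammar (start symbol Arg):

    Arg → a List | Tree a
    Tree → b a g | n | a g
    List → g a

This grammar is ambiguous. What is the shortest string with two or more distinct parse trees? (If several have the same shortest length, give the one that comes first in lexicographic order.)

a g a

length 2: no string has ≥2 trees
length 3: a g a has 2 parse trees

Two derivations of a g a:
  Arg ⇒ a List ⇒ a g a
  Arg ⇒ Tree a ⇒ a g a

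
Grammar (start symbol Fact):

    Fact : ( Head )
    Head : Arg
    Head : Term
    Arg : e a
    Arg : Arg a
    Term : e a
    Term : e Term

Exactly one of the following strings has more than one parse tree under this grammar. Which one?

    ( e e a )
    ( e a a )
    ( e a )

( e e a ): 1 tree
( e a a ): 1 tree
( e a ): 2 trees

( e a )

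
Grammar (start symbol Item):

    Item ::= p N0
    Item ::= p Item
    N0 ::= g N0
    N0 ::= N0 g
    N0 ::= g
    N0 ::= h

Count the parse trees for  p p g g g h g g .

Parse trees for p p g g g h g g (showing first 6 of 10):
  [Item p [Item p [N0 g [N0 g [N0 g [N0 [N0 [N0 h] g] g]]]]]]
  [Item p [Item p [N0 g [N0 g [N0 [N0 g [N0 [N0 h] g]] g]]]]]
  [Item p [Item p [N0 g [N0 g [N0 [N0 [N0 g [N0 h]] g] g]]]]]
  [Item p [Item p [N0 g [N0 [N0 g [N0 g [N0 [N0 h] g]]] g]]]]
  [Item p [Item p [N0 g [N0 [N0 g [N0 [N0 g [N0 h]] g]] g]]]]
  [Item p [Item p [N0 g [N0 [N0 [N0 g [N0 g [N0 h]]] g] g]]]]

10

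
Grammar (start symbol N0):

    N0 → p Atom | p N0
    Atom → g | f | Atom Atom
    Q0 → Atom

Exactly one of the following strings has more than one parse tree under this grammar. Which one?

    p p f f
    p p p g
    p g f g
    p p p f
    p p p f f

p p f f: 1 tree
p p p g: 1 tree
p g f g: 2 trees
p p p f: 1 tree
p p p f f: 1 tree

p g f g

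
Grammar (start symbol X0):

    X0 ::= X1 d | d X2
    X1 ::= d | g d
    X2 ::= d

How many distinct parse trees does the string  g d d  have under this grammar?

1

Parse trees for g d d:
  [X0 [X1 g d] d]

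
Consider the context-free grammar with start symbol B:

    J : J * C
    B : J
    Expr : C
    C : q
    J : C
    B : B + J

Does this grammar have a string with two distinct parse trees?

(Expr is unreachable from B, so its rules don't affect L(B).) The grammar is stratified — B handles '+' (left-recursive), J handles '*', C atoms. Each operator has a fixed associativity and precedence level, so every string has one parse.

Unambiguous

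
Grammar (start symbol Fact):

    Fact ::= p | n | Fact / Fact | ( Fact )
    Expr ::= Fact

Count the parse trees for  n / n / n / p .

Parse trees for n / n / n / p:
  [Fact [Fact n] / [Fact [Fact n] / [Fact [Fact n] / [Fact p]]]]
  [Fact [Fact n] / [Fact [Fact [Fact n] / [Fact n]] / [Fact p]]]
  [Fact [Fact [Fact n] / [Fact n]] / [Fact [Fact n] / [Fact p]]]
  [Fact [Fact [Fact n] / [Fact [Fact n] / [Fact n]]] / [Fact p]]
  [Fact [Fact [Fact [Fact n] / [Fact n]] / [Fact n]] / [Fact p]]

5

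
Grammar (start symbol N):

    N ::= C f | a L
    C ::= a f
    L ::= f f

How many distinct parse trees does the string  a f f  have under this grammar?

Parse trees for a f f:
  [N [C a f] f]
  [N a [L f f]]

2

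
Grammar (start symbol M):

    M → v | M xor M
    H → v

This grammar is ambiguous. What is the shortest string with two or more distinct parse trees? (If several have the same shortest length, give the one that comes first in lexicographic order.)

v xor v xor v

length 1: no string has ≥2 trees
length 3: no string has ≥2 trees
length 5: v xor v xor v has 2 parse trees

Two derivations of v xor v xor v:
  M ⇒ M xor M ⇒ v xor M ⇒ v xor M xor M ⇒ v xor v xor M ⇒ v xor v xor v
  M ⇒ M xor M ⇒ M xor M xor M ⇒ v xor M xor M ⇒ v xor v xor M ⇒ v xor v xor v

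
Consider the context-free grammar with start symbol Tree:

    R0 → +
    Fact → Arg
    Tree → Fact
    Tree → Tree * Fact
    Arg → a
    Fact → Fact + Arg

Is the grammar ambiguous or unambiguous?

Unambiguous

Only Tree, Fact, Arg are reachable from Tree; ignoring the rest: This is a standard precedence ladder (Tree over Fact over Arg), with each level left-recursive on its own operator ('*' at Tree, '+' at Fact). That structure is LR(1), hence unambiguous.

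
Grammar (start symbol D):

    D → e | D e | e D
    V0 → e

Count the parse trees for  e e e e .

8

Parse trees for e e e e:
  [D [D [D [D e] e] e] e]
  [D [D [D e [D e]] e] e]
  [D [D e [D [D e] e]] e]
  [D [D e [D e [D e]]] e]
  [D e [D [D [D e] e] e]]
  [D e [D [D e [D e]] e]]
  [D e [D e [D [D e] e]]]
  [D e [D e [D e [D e]]]]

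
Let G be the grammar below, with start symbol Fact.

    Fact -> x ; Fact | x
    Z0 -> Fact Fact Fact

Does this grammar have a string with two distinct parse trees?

Unambiguous

Only Fact is reachable from Fact; ignoring the rest: Right-recursive list with a separator: after each atom, whether the separator follows determines the rule. One parse per string.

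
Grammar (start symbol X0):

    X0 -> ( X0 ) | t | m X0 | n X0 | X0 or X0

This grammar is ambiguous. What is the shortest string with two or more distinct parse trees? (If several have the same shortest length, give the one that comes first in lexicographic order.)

length 1: no string has ≥2 trees
length 2: no string has ≥2 trees
length 3: no string has ≥2 trees
length 4: m t or t has 2 parse trees

Two derivations of m t or t:
  X0 ⇒ m X0 ⇒ m X0 or X0 ⇒ m t or X0 ⇒ m t or t
  X0 ⇒ X0 or X0 ⇒ m X0 or X0 ⇒ m t or X0 ⇒ m t or t

m t or t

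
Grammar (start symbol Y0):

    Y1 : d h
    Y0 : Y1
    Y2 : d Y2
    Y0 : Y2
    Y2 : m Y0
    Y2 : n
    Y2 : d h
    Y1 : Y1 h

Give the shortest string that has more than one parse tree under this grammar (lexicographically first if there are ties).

d h

length 1: no string has ≥2 trees
length 2: d h has 2 parse trees

Two derivations of d h:
  Y0 ⇒ Y1 ⇒ d h
  Y0 ⇒ Y2 ⇒ d h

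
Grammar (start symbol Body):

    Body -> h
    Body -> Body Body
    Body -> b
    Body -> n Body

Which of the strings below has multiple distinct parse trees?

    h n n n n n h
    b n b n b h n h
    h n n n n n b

b n b n b h n h

h n n n n n h: 1 tree
b n b n b h n h: 43 trees
h n n n n n b: 1 tree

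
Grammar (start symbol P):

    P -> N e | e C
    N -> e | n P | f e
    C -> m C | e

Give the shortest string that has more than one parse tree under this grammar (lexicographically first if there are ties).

e e

length 2: e e has 2 parse trees

Two derivations of e e:
  P ⇒ N e ⇒ e e
  P ⇒ e C ⇒ e e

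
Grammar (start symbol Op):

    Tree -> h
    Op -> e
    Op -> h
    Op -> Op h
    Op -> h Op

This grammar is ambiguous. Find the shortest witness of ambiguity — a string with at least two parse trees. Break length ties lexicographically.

h h

length 1: no string has ≥2 trees
length 2: h h has 2 parse trees

Two derivations of h h:
  Op ⇒ Op h ⇒ h h
  Op ⇒ h Op ⇒ h h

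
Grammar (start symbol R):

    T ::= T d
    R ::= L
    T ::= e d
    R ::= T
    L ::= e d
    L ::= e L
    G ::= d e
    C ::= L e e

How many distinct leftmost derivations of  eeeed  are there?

Parse trees for eeeed:
  [R [L e [L e [L e [L e d]]]]]

1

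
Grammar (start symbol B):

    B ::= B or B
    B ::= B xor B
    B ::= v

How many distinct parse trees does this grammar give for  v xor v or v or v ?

Parse trees for v xor v or v or v:
  [B [B [B v] xor [B v]] or [B [B v] or [B v]]]
  [B [B [B [B v] xor [B v]] or [B v]] or [B v]]
  [B [B [B v] xor [B [B v] or [B v]]] or [B v]]
  [B [B v] xor [B [B v] or [B [B v] or [B v]]]]
  [B [B v] xor [B [B [B v] or [B v]] or [B v]]]

5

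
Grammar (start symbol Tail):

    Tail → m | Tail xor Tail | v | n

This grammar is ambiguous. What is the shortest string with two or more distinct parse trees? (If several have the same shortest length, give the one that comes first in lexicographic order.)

m xor m xor m

length 1: no string has ≥2 trees
length 3: no string has ≥2 trees
length 5: m xor m xor m has 2 parse trees

Two derivations of m xor m xor m:
  Tail ⇒ Tail xor Tail ⇒ m xor Tail ⇒ m xor Tail xor Tail ⇒ m xor m xor Tail ⇒ m xor m xor m
  Tail ⇒ Tail xor Tail ⇒ Tail xor Tail xor Tail ⇒ m xor Tail xor Tail ⇒ m xor m xor Tail ⇒ m xor m xor m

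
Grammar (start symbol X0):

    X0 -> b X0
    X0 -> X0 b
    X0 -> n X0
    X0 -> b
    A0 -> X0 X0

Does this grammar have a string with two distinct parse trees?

Witness: b b

Derivation 1: X0 ⇒ b X0 ⇒ b b
Derivation 2: X0 ⇒ X0 b ⇒ b b

Two distinct leftmost derivations for the same string.

Ambiguous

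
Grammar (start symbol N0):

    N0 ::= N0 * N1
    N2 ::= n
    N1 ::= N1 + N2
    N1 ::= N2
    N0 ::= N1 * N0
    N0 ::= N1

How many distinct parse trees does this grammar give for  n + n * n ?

2

Parse trees for n + n * n:
  [N0 [N0 [N1 [N1 [N2 n]] + [N2 n]]] * [N1 [N2 n]]]
  [N0 [N1 [N1 [N2 n]] + [N2 n]] * [N0 [N1 [N2 n]]]]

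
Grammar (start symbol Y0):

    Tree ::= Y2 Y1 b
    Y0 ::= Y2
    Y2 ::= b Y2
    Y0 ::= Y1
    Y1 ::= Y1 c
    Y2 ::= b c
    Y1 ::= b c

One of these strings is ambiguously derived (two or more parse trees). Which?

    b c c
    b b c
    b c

b c

b c c: 1 tree
b b c: 1 tree
b c: 2 trees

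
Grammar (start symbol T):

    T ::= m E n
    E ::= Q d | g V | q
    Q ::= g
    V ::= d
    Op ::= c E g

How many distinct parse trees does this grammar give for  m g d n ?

2

Parse trees for m g d n:
  [T m [E [Q g] d] n]
  [T m [E g [V d]] n]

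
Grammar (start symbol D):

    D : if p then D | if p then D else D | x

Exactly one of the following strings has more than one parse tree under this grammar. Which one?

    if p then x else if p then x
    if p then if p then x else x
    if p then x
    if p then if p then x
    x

if p then x else if p then x: 1 tree
if p then if p then x else x: 2 trees
if p then x: 1 tree
if p then if p then x: 1 tree
x: 1 tree

if p then if p then x else x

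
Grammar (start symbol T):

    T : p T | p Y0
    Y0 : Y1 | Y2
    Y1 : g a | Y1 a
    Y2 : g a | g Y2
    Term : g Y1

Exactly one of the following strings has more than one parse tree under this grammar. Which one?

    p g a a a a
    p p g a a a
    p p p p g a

p g a a a a: 1 tree
p p g a a a: 1 tree
p p p p g a: 2 trees

p p p p g a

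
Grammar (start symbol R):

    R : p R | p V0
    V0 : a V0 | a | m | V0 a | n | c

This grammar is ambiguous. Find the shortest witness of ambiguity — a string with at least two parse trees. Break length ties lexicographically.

p a a

length 2: no string has ≥2 trees
length 3: p a a has 2 parse trees

Two derivations of p a a:
  R ⇒ p V0 ⇒ p a V0 ⇒ p a a
  R ⇒ p V0 ⇒ p V0 a ⇒ p a a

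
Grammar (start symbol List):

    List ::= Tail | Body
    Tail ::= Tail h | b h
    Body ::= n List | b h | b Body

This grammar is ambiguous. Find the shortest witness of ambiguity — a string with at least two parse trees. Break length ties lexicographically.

length 2: b h has 2 parse trees

Two derivations of b h:
  List ⇒ Tail ⇒ b h
  List ⇒ Body ⇒ b h

b h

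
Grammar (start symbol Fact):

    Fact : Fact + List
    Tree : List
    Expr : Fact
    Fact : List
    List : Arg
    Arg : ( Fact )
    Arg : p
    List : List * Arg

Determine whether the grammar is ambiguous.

(Tree, Expr are unreachable from Fact, so their rules don't affect L(Fact).) The grammar is stratified — Fact handles '+' (left-recursive), List handles '*', Arg atoms. Each operator has a fixed associativity and precedence level, so every string has one parse.

Unambiguous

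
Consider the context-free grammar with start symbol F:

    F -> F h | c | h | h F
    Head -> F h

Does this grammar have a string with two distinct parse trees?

Ambiguous

Witness: h h

Derivation 1: F ⇒ F h ⇒ h h
Derivation 2: F ⇒ h F ⇒ h h

Two distinct leftmost derivations for the same string.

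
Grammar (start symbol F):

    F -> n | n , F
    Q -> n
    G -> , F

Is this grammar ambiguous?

Only F is reachable from F; ignoring the rest: Right-recursive list with a separator: after each atom, whether the separator follows determines the rule. One parse per string.

Unambiguous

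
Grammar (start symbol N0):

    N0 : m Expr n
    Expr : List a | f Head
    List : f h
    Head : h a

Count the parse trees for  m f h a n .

Parse trees for m f h a n:
  [N0 m [Expr [List f h] a] n]
  [N0 m [Expr f [Head h a]] n]

2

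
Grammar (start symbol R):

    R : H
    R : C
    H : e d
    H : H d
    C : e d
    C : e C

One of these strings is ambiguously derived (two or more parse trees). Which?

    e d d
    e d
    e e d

e d

e d d: 1 tree
e d: 2 trees
e e d: 1 tree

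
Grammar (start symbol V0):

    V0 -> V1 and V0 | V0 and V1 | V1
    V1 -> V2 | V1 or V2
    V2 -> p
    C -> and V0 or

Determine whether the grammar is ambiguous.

Witness: p and p

Derivation 1: V0 ⇒ V1 and V0 ⇒ V2 and V0 ⇒ p and V0 ⇒ p and V1 ⇒ p and V2 ⇒ p and p
Derivation 2: V0 ⇒ V0 and V1 ⇒ V1 and V1 ⇒ V2 and V1 ⇒ p and V1 ⇒ p and V2 ⇒ p and p

Two distinct leftmost derivations for the same string.

Ambiguous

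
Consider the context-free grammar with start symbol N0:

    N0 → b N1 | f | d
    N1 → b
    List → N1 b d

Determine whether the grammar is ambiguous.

Unambiguous

(List is unreachable from N0, so its rules don't affect L(N0).) Restricted to the reachable nonterminals, every rule has the form A → t or A → t B, and no two rules for the same A share a first terminal. The grammar encodes a DFA — one run per string.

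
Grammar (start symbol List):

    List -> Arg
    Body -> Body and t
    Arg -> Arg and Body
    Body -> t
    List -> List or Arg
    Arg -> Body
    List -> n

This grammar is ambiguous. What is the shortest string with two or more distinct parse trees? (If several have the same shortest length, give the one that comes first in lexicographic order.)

t and t

length 1: no string has ≥2 trees
length 3: t and t has 2 parse trees

Two derivations of t and t:
  List ⇒ Arg ⇒ Arg and Body ⇒ Body and Body ⇒ t and Body ⇒ t and t
  List ⇒ Arg ⇒ Body ⇒ Body and t ⇒ t and t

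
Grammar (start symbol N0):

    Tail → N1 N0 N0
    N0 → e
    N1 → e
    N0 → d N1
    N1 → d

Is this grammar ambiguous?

Only N0, N1 are reachable from N0; ignoring the rest: Restricted to the reachable nonterminals, every rule has the form A → t or A → t B, and no two rules for the same A share a first terminal. The grammar encodes a DFA — one run per string.

Unambiguous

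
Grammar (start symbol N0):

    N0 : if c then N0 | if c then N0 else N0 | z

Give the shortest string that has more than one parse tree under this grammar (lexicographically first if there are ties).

if c then if c then z else z

length 1: no string has ≥2 trees
length 4: no string has ≥2 trees
length 6: no string has ≥2 trees
length 7: no string has ≥2 trees
length 9: if c then if c then z else z has 2 parse trees

Two derivations of if c then if c then z else z:
  N0 ⇒ if c then N0 ⇒ if c then if c then N0 else N0 ⇒ if c then if c then z else N0 ⇒ if c then if c then z else z
  N0 ⇒ if c then N0 else N0 ⇒ if c then if c then N0 else N0 ⇒ if c then if c then z else N0 ⇒ if c then if c then z else z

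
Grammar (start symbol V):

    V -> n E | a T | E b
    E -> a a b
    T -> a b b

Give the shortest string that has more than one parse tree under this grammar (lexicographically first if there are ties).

length 4: a a b b has 2 parse trees

Two derivations of a a b b:
  V ⇒ a T ⇒ a a b b
  V ⇒ E b ⇒ a a b b

a a b b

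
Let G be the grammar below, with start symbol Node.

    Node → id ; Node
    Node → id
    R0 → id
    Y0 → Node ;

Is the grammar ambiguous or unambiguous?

Unambiguous

(Y0, R0 are unreachable from Node, so their rules don't affect L(Node).) Right-recursive list with a separator: after each atom, whether the separator follows determines the rule. One parse per string.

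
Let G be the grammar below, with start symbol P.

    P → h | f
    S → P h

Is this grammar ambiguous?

Only P is reachable from P; ignoring the rest: Restricted to the reachable nonterminals, every rule has the form A → t or A → t B, and no two rules for the same A share a first terminal. The grammar encodes a DFA — one run per string.

Unambiguous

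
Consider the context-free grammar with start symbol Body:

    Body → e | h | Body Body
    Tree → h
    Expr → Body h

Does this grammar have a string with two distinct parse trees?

Ambiguous

Witness: e e e

Derivation 1: Body ⇒ Body Body ⇒ e Body ⇒ e Body Body ⇒ e e Body ⇒ e e e
Derivation 2: Body ⇒ Body Body ⇒ Body Body Body ⇒ e Body Body ⇒ e e Body ⇒ e e e

Two distinct leftmost derivations for the same string.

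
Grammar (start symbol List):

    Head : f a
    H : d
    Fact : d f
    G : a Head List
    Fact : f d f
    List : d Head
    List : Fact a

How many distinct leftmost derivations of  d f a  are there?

2

Parse trees for d f a:
  [List d [Head f a]]
  [List [Fact d f] a]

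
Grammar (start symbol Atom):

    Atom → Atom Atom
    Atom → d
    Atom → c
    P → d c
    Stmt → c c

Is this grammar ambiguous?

Witness: c c c

Derivation 1: Atom ⇒ Atom Atom ⇒ Atom Atom Atom ⇒ c Atom Atom ⇒ c c Atom ⇒ c c c
Derivation 2: Atom ⇒ Atom Atom ⇒ c Atom ⇒ c Atom Atom ⇒ c c Atom ⇒ c c c

Two distinct leftmost derivations for the same string.

Ambiguous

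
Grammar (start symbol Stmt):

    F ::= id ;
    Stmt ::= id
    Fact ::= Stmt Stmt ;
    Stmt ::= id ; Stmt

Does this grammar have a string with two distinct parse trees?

Unambiguous

(F, Fact are unreachable from Stmt, so their rules don't affect L(Stmt).) The reachable grammar is A → atom sep A | atom. Each atom is followed by either the separator (recurse) or end-of-string (stop) — no choice point.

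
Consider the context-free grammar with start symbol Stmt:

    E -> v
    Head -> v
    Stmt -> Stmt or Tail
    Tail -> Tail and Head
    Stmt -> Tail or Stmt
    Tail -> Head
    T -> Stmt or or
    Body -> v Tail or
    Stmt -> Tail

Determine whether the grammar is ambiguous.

Ambiguous

Witness: v or v

Derivation 1: Stmt ⇒ Stmt or Tail ⇒ Tail or Tail ⇒ Head or Tail ⇒ v or Tail ⇒ v or Head ⇒ v or v
Derivation 2: Stmt ⇒ Tail or Stmt ⇒ Head or Stmt ⇒ v or Stmt ⇒ v or Tail ⇒ v or Head ⇒ v or v

Two distinct leftmost derivations for the same string.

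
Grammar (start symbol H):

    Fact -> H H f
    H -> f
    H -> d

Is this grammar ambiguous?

Unambiguous

Only H is reachable from H; ignoring the rest: The reachable rules are right-linear with at most one rule per (nonterminal, next-terminal) pair. Each input token forces the next rule, so parsing is deterministic.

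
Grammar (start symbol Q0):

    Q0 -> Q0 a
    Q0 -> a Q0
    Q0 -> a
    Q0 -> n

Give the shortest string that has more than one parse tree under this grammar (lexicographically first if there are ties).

a a

length 1: no string has ≥2 trees
length 2: a a has 2 parse trees

Two derivations of a a:
  Q0 ⇒ Q0 a ⇒ a a
  Q0 ⇒ a Q0 ⇒ a a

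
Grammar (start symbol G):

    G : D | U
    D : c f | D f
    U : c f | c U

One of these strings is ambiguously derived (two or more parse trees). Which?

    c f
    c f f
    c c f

c f: 2 trees
c f f: 1 tree
c c f: 1 tree

c f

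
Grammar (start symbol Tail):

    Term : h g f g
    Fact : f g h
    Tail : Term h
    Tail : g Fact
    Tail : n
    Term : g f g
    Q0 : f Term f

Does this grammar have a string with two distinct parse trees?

Witness: g f g h

Derivation 1: Tail ⇒ Term h ⇒ g f g h
Derivation 2: Tail ⇒ g Fact ⇒ g f g h

Two distinct leftmost derivations for the same string.

Ambiguous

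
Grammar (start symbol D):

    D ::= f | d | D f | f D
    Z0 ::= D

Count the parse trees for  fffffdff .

Parse trees for fffffdff (showing first 6 of 21):
  [D [D [D f [D f [D f [D f [D f [D d]]]]]] f] f]
  [D [D f [D [D f [D f [D f [D f [D d]]]]] f]] f]
  [D [D f [D f [D [D f [D f [D f [D d]]]] f]]] f]
  [D [D f [D f [D f [D [D f [D f [D d]]] f]]]] f]
  [D [D f [D f [D f [D f [D [D f [D d]] f]]]]] f]
  [D [D f [D f [D f [D f [D f [D [D d] f]]]]]] f]

21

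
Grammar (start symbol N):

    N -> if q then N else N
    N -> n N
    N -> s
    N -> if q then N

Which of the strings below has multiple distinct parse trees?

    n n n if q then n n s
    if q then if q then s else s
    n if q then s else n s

if q then if q then s else s

n n n if q then n n s: 1 tree
if q then if q then s else s: 2 trees
n if q then s else n s: 1 tree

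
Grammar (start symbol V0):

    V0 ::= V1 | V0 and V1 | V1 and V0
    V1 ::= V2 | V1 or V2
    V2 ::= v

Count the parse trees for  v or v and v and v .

4

Parse trees for v or v and v and v:
  [V0 [V0 [V0 [V1 [V1 [V2 v]] or [V2 v]]] and [V1 [V2 v]]] and [V1 [V2 v]]]
  [V0 [V0 [V1 [V1 [V2 v]] or [V2 v]] and [V0 [V1 [V2 v]]]] and [V1 [V2 v]]]
  [V0 [V1 [V1 [V2 v]] or [V2 v]] and [V0 [V0 [V1 [V2 v]]] and [V1 [V2 v]]]]
  [V0 [V1 [V1 [V2 v]] or [V2 v]] and [V0 [V1 [V2 v]] and [V0 [V1 [V2 v]]]]]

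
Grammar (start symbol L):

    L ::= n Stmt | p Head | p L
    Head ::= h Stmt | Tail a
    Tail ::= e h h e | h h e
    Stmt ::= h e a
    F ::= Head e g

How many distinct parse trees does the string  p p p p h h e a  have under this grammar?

Parse trees for p p p p h h e a:
  [L p [L p [L p [L p [Head h [Stmt h e a]]]]]]
  [L p [L p [L p [L p [Head [Tail h h e] a]]]]]

2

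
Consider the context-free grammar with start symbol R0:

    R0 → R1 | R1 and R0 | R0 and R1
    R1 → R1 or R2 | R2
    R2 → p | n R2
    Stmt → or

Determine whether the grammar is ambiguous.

Witness: p and p

Derivation 1: R0 ⇒ R1 and R0 ⇒ R2 and R0 ⇒ p and R0 ⇒ p and R1 ⇒ p and R2 ⇒ p and p
Derivation 2: R0 ⇒ R0 and R1 ⇒ R1 and R1 ⇒ R2 and R1 ⇒ p and R1 ⇒ p and R2 ⇒ p and p

Two distinct leftmost derivations for the same string.

Ambiguous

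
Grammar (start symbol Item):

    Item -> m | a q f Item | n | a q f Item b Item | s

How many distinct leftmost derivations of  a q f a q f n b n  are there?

2

Parse trees for a q f a q f n b n:
  [Item a q f [Item a q f [Item n] b [Item n]]]
  [Item a q f [Item a q f [Item n]] b [Item n]]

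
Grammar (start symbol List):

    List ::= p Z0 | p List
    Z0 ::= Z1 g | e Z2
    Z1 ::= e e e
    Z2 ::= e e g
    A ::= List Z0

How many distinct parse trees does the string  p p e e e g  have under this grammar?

Parse trees for p p e e e g:
  [List p [List p [Z0 [Z1 e e e] g]]]
  [List p [List p [Z0 e [Z2 e e g]]]]

2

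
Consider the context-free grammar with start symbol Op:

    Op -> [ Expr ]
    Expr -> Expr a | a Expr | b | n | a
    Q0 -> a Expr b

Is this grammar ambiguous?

Witness: [ a a ]

Derivation 1: Op ⇒ [ Expr ] ⇒ [ Expr a ] ⇒ [ a a ]
Derivation 2: Op ⇒ [ Expr ] ⇒ [ a Expr ] ⇒ [ a a ]

Two distinct leftmost derivations for the same string.

Ambiguous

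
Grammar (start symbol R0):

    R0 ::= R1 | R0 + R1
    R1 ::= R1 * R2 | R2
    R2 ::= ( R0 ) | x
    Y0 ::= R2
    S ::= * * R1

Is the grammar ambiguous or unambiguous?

Unambiguous

Only R0, R1, R2 are reachable from R0; ignoring the rest: This is a standard precedence ladder (R0 over R1 over R2), with each level left-recursive on its own operator ('+' at R0, '*' at R1). That structure is LR(1), hence unambiguous.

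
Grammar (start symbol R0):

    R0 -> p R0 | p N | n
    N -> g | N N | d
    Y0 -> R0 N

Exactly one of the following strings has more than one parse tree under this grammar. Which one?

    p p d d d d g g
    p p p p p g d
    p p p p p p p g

p p d d d d g g: 42 trees
p p p p p g d: 1 tree
p p p p p p p g: 1 tree

p p d d d d g g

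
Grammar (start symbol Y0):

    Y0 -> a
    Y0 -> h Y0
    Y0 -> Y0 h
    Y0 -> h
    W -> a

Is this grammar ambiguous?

Ambiguous

Witness: h h

Derivation 1: Y0 ⇒ h Y0 ⇒ h h
Derivation 2: Y0 ⇒ Y0 h ⇒ h h

Two distinct leftmost derivations for the same string.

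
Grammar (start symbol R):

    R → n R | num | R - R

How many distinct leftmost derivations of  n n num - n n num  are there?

3

Parse trees for n n num - n n num:
  [R n [R n [R [R num] - [R n [R n [R num]]]]]]
  [R n [R [R n [R num]] - [R n [R n [R num]]]]]
  [R [R n [R n [R num]]] - [R n [R n [R num]]]]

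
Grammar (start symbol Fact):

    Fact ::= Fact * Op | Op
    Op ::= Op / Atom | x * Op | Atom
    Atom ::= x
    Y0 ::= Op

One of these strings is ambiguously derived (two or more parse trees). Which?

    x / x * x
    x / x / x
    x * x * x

x * x * x

x / x * x: 1 tree
x / x / x: 1 tree
x * x * x: 4 trees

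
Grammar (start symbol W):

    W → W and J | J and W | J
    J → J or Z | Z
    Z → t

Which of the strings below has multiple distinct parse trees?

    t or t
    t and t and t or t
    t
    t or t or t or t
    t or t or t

t and t and t or t

t or t: 1 tree
t and t and t or t: 4 trees
t: 1 tree
t or t or t or t: 1 tree
t or t or t: 1 tree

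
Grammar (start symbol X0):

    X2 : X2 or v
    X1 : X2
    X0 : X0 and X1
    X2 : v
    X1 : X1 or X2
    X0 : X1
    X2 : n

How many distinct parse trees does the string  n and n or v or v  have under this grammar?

Parse trees for n and n or v or v:
  [X0 [X0 [X1 [X2 n]]] and [X1 [X2 [X2 [X2 n] or v] or v]]]
  [X0 [X0 [X1 [X2 n]]] and [X1 [X1 [X2 n]] or [X2 [X2 v] or v]]]
  [X0 [X0 [X1 [X2 n]]] and [X1 [X1 [X2 [X2 n] or v]] or [X2 v]]]
  [X0 [X0 [X1 [X2 n]]] and [X1 [X1 [X1 [X2 n]] or [X2 v]] or [X2 v]]]

4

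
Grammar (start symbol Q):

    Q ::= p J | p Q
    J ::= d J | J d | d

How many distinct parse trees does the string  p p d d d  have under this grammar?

Parse trees for p p d d d:
  [Q p [Q p [J d [J d [J d]]]]]
  [Q p [Q p [J d [J [J d] d]]]]
  [Q p [Q p [J [J d [J d]] d]]]
  [Q p [Q p [J [J [J d] d] d]]]

4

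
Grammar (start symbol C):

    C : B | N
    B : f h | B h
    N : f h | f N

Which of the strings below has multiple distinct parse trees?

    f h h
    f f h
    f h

f h h: 1 tree
f f h: 1 tree
f h: 2 trees

f h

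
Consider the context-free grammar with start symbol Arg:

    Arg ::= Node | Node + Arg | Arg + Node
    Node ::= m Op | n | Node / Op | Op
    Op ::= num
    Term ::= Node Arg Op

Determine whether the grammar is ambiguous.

Witness: n + n

Derivation 1: Arg ⇒ Node + Arg ⇒ n + Arg ⇒ n + Node ⇒ n + n
Derivation 2: Arg ⇒ Arg + Node ⇒ Node + Node ⇒ n + Node ⇒ n + n

Two distinct leftmost derivations for the same string.

Ambiguous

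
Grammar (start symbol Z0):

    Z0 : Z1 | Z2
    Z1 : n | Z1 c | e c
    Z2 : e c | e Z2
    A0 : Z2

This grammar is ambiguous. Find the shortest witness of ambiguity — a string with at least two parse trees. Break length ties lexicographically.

length 1: no string has ≥2 trees
length 2: e c has 2 parse trees

Two derivations of e c:
  Z0 ⇒ Z1 ⇒ e c
  Z0 ⇒ Z2 ⇒ e c

e c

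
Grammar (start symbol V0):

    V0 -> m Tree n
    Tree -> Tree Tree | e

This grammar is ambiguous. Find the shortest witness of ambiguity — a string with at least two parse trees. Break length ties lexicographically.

m e e e n

length 3: no string has ≥2 trees
length 4: no string has ≥2 trees
length 5: m e e e n has 2 parse trees

Two derivations of m e e e n:
  V0 ⇒ m Tree n ⇒ m Tree Tree n ⇒ m Tree Tree Tree n ⇒ m e Tree Tree n ⇒ m e e Tree n ⇒ m e e e n
  V0 ⇒ m Tree n ⇒ m Tree Tree n ⇒ m e Tree n ⇒ m e Tree Tree n ⇒ m e e Tree n ⇒ m e e e n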